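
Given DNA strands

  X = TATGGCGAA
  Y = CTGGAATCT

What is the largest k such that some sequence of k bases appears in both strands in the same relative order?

5

Pick T (X #3, Y #2) → G (X #5, Y #3) → G (X #7, Y #4) → A (X #8, Y #5) → A (X #9, Y #6); all 5 bases appear in both, in order. dp[9][9] = 5 confirms this is the maximum.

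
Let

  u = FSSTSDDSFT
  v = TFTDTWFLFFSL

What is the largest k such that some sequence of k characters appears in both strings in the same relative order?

4

One common subsequence of length 4: F (u #1, v #2), T (u #4, v #3), D (u #6, v #4), S (u #8, v #11). Since dp[10][12] = 4, nothing longer is possible.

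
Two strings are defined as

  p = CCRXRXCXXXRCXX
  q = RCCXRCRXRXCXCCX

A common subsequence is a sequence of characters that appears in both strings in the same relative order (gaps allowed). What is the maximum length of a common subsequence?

10

Pick C at p[1]=q[3], then C at p[2]=q[6], then R at p[3]=q[7], then X at p[4]=q[8], then R at p[5]=q[9], then X at p[6]=q[10], then C at p[7]=q[11], then X at p[8]=q[12], then C at p[12]=q[14], then X at p[14]=q[15]; all 10 characters appear in both, in order. dp[14][15] = 10 confirms this is the maximum.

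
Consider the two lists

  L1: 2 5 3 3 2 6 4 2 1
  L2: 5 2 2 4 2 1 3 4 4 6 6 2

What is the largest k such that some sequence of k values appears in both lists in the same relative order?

5

Taking 2 (L1 #1, L2 #2), then 2 (L1 #5, L2 #3), then 4 (L1 #7, L2 #4), then 2 (L1 #8, L2 #5), then 1 (L1 #9, L2 #6) gives a common subsequence of length 5, and the DP table's final entry dp[9][12] is also 5, so no common subsequence is longer.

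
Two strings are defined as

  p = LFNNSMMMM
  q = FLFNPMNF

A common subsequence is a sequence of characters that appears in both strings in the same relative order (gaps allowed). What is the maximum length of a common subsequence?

4

Taking L (p #1, q #2) → F (p #2, q #3) → N (p #3, q #4) → N (p #4, q #7) gives a common subsequence of length 4. dp[9][8] = 4 confirms this is the maximum.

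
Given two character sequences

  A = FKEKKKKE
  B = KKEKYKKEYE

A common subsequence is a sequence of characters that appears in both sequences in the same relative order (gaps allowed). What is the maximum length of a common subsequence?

6

Pick K [2,2]; then E [3,3]; then K [4,4]; then K [5,6]; then K [6,7]; then E [8,10]; all 6 characters appear in both, in order. The LCS DP gives dp[8][10] = 6, so this is optimal.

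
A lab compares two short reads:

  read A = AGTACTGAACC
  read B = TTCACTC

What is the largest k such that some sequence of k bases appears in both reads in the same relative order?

5

Taking T (read A #3, read B #2), A (read A #4, read B #4), C (read A #5, read B #5), T (read A #6, read B #6), C (read A #11, read B #7) gives a common subsequence of length 5. dp[11][7] = 5 confirms this is the maximum.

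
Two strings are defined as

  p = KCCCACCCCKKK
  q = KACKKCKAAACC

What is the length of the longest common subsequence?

6

Let dp[i][j] be the LCS length of the first i characters of p and the first j characters of q. dp[i][j] = dp[i-1][j-1]+1 when the i-th and j-th characters match, else max(dp[i-1][j], dp[i][j-1]).
    ·  K  A  C  K  K  C  K  A  A  A  C  C
 ·  0  0  0  0  0  0  0  0  0  0  0  0  0
 K  0  1  1  1  1  1  1  1  1  1  1  1  1
 C  0  1  1  2  2  2  2  2  2  2  2  2  2
 C  0  1  1  2  2  2  3  3  3  3  3  3  3
 C  0  1  1  2  2  2  3  3  3  3  3  4  4
 A  0  1  2  2  2  2  3  3  4  4  4  4  4
 C  0  1  2  3  3  3  3  3  4  4  4  5  5
 C  0  1  2  3  3  3  4  4  4  4  4  5  6
 C  0  1  2  3  3  3  4  4  4  4  4  5  6
 C  0  1  2  3  3  3  4  4  4  4  4  5  6
 K  0  1  2  3  4  4  4  5  5  5  5  5  6
 K  0  1  2  3  4  5  5  5  5  5  5  5  6
 K  0  1  2  3  4  5  5  6  6  6  6  6  6
dp[12][12] = 6. One LCS (by backtracking along matches): KCCACC.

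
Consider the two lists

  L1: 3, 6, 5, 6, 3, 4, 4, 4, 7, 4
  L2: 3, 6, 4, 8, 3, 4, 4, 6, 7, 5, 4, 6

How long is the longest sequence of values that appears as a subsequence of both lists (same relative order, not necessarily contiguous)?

7

Let dp[i][j] be the LCS length of the first i values of L1 and the first j values of L2. dp[i][j] = dp[i-1][j-1]+1 when the i-th and j-th values match, else max(dp[i-1][j], dp[i][j-1]).
    ·  3  6  4  8  3  4  4  6  7  5  4  6
 ·  0  0  0  0  0  0  0  0  0  0  0  0  0
 3  0  1  1  1  1  1  1  1  1  1  1  1  1
 6  0  1  2  2  2  2  2  2  2  2  2  2  2
 5  0  1  2  2  2  2  2  2  2  2  3  3  3
 6  0  1  2  2  2  2  2  2  3  3  3  3  4
 3  0  1  2  2  2  3  3  3  3  3  3  3  4
 4  0  1  2  3  3  3  4  4  4  4  4  4  4
 4  0  1  2  3  3  3  4  5  5  5  5  5  5
 4  0  1  2  3  3  3  4  5  5  5  5  6  6
 7  0  1  2  3  3  3  4  5  5  6  6  6  6
 4  0  1  2  3  3  3  4  5  5  6  6  7  7
dp[10][12] = 7. One LCS (by backtracking along matches): 3, 6, 3, 4, 4, 7, 4.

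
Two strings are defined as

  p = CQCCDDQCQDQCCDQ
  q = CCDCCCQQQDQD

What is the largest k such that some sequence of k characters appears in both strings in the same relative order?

Taking C [1,4]; then C [3,5]; then C [4,6]; then Q [7,8]; then Q [9,9]; then D [10,10]; then Q [11,11]; then D [14,12] gives a common subsequence of length 8. dp[15][12] = 8 confirms this is the maximum.

8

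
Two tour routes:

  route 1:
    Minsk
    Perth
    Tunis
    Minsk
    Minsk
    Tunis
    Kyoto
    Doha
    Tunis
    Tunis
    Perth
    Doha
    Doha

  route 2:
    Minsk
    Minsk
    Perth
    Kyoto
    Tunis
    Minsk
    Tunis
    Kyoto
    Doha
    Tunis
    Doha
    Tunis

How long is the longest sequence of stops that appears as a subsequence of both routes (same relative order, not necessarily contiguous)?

9

Pick Minsk (route 1 #1, route 2 #2), Perth (route 1 #2, route 2 #3), Tunis (route 1 #3, route 2 #5), Minsk (route 1 #5, route 2 #6), Tunis (route 1 #6, route 2 #7), Kyoto (route 1 #7, route 2 #8), Doha (route 1 #8, route 2 #9), Tunis (route 1 #9, route 2 #10), Tunis (route 1 #10, route 2 #12); all 9 stops appear in both, in order. dp[13][12] = 9 confirms this is the maximum.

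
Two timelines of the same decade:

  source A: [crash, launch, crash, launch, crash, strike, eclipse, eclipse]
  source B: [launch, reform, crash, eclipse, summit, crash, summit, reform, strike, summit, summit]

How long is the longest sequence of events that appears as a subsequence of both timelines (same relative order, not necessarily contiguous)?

Taking launch [2,1], crash [3,3], crash [5,6], strike [6,9] gives a common subsequence of length 4, and the DP table's final entry dp[8][11] is also 4, so no common subsequence is longer.

4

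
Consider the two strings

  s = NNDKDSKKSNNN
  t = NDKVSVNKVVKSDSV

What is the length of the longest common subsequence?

Pick N at s[2]=t[1]; then D at s[3]=t[2]; then K at s[4]=t[3]; then S at s[6]=t[5]; then K at s[7]=t[8]; then K at s[8]=t[11]; then S at s[9]=t[14]; all 7 characters appear in both, in order, and the DP table's final entry dp[12][15] is also 7, so no common subsequence is longer.

7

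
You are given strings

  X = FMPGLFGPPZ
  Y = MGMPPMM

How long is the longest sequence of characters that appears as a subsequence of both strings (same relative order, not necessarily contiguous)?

Let dp[i][j] be the LCS length of the first i characters of X and the first j characters of Y. dp[i][j] = dp[i-1][j-1]+1 when the i-th and j-th characters match, else max(dp[i-1][j], dp[i][j-1]).
    ·  M  G  M  P  P  M  M
 ·  0  0  0  0  0  0  0  0
 F  0  0  0  0  0  0  0  0
 M  0  1  1  1  1  1  1  1
 P  0  1  1  1  2  2  2  2
 G  0  1  2  2  2  2  2  2
 L  0  1  2  2  2  2  2  2
 F  0  1  2  2  2  2  2  2
 G  0  1  2  2  2  2  2  2
 P  0  1  2  2  3  3  3  3
 P  0  1  2  2  3  4  4  4
 Z  0  1  2  2  3  4  4  4
dp[10][7] = 4. One LCS (by backtracking along matches): MGPP.

4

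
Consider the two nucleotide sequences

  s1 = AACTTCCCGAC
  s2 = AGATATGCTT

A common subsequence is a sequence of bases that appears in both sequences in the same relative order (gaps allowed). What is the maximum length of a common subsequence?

6

Let dp[i][j] be the LCS length of the first i bases of s1 and the first j bases of s2. dp[i][j] = dp[i-1][j-1]+1 when the i-th and j-th bases match, else max(dp[i-1][j], dp[i][j-1]).
    ·  A  G  A  T  A  T  G  C  T  T
 ·  0  0  0  0  0  0  0  0  0  0  0
 A  0  1  1  1  1  1  1  1  1  1  1
 A  0  1  1  2  2  2  2  2  2  2  2
 C  0  1  1  2  2  2  2  2  3  3  3
 T  0  1  1  2  3  3  3  3  3  4  4
 T  0  1  1  2  3  3  4  4  4  4  5
 C  0  1  1  2  3  3  4  4  5  5  5
 C  0  1  1  2  3  3  4  4  5  5  5
 C  0  1  1  2  3  3  4  4  5  5  5
 G  0  1  2  2  3  3  4  5  5  5  5
 A  0  1  2  3  3  4  4  5  5  5  5
 C  0  1  2  3  3  4  4  5  6  6  6
dp[11][10] = 6. One LCS (by backtracking along matches): AATTGC.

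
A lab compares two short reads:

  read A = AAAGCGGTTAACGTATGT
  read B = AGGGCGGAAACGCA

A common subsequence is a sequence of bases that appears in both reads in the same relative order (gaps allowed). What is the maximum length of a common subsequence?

10

Taking A [1,1]; then G [4,4]; then C [5,5]; then G [6,6]; then G [7,7]; then A [10,9]; then A [11,10]; then C [12,11]; then G [13,12]; then A [15,14] gives a common subsequence of length 10. dp[18][14] = 10 confirms this is the maximum.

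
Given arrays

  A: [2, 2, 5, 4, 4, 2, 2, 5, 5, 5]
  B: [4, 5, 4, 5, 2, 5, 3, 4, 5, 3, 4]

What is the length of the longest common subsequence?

5

Let dp[i][j] be the LCS length of the first i values of A and the first j values of B. dp[i][j] = dp[i-1][j-1]+1 when the i-th and j-th values match, else max(dp[i-1][j], dp[i][j-1]).
    ·  4  5  4  5  2  5  3  4  5  3  4
 ·  0  0  0  0  0  0  0  0  0  0  0  0
 2  0  0  0  0  0  1  1  1  1  1  1  1
 2  0  0  0  0  0  1  1  1  1  1  1  1
 5  0  0  1  1  1  1  2  2  2  2  2  2
 4  0  1  1  2  2  2  2  2  3  3  3  3
 4  0  1  1  2  2  2  2  2  3  3  3  4
 2  0  1  1  2  2  3  3  3  3  3  3  4
 2  0  1  1  2  2  3  3  3  3  3  3  4
 5  0  1  2  2  3  3  4  4  4  4  4  4
 5  0  1  2  2  3  3  4  4  4  5  5  5
 5  0  1  2  2  3  3  4  4  4  5  5  5
dp[10][11] = 5. One LCS (by backtracking along matches): 5, 4, 2, 5, 5.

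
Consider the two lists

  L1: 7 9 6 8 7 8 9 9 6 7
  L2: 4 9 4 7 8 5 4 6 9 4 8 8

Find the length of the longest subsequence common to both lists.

4

One common subsequence of length 4: 7 at L1[1]=L2[4], 9 at L1[2]=L2[9], 8 at L1[4]=L2[11], 8 at L1[6]=L2[12]. dp[10][12] = 4 confirms this is the maximum.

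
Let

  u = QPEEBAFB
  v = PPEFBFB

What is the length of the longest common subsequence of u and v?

Let dp[i][j] be the LCS length of the first i characters of u and the first j characters of v. dp[i][j] = dp[i-1][j-1]+1 when the i-th and j-th characters match, else max(dp[i-1][j], dp[i][j-1]).
    ·  P  P  E  F  B  F  B
 ·  0  0  0  0  0  0  0  0
 Q  0  0  0  0  0  0  0  0
 P  0  1  1  1  1  1  1  1
 E  0  1  1  2  2  2  2  2
 E  0  1  1  2  2  2  2  2
 B  0  1  1  2  2  3  3  3
 A  0  1  1  2  2  3  3  3
 F  0  1  1  2  3  3  4  4
 B  0  1  1  2  3  4  4  5
dp[8][7] = 5. One LCS (by backtracking along matches): PEBFB.

5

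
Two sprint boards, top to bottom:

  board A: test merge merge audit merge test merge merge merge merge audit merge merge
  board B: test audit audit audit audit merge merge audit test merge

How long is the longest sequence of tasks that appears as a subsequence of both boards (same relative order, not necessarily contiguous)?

6

Match test at board A[1]=board B[1] → merge at board A[2]=board B[6] → merge at board A[3]=board B[7] → audit at board A[4]=board B[8] → test at board A[6]=board B[9] → merge at board A[13]=board B[10] — 6 tasks in the same relative order in both, and the DP table's final entry dp[13][10] is also 6, so no common subsequence is longer.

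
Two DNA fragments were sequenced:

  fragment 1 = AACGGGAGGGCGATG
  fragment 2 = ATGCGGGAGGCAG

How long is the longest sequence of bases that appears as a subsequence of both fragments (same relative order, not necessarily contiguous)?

11

Pick A (fragment 1 #1, fragment 2 #1); then C (fragment 1 #3, fragment 2 #4); then G (fragment 1 #4, fragment 2 #5); then G (fragment 1 #5, fragment 2 #6); then G (fragment 1 #6, fragment 2 #7); then A (fragment 1 #7, fragment 2 #8); then G (fragment 1 #9, fragment 2 #9); then G (fragment 1 #10, fragment 2 #10); then C (fragment 1 #11, fragment 2 #11); then A (fragment 1 #13, fragment 2 #12); then G (fragment 1 #15, fragment 2 #13); all 11 bases appear in both, in order. dp[15][13] = 11 confirms this is the maximum.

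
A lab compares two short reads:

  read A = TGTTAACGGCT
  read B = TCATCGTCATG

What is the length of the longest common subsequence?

6

Pick T at read A[1]=read B[1] → T at read A[4]=read B[4] → C at read A[7]=read B[5] → G at read A[8]=read B[6] → C at read A[10]=read B[8] → T at read A[11]=read B[10]; all 6 bases appear in both, in order. dp[11][11] = 6 confirms this is the maximum.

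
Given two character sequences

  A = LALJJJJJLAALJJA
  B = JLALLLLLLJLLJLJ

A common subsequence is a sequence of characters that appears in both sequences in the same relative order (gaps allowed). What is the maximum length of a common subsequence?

One common subsequence of length 8: L (A #1, B #2) → A (A #2, B #3) → L (A #3, B #9) → J (A #8, B #10) → L (A #9, B #11) → L (A #12, B #12) → J (A #13, B #13) → J (A #14, B #15). The LCS DP gives dp[15][15] = 8, so this is optimal.

8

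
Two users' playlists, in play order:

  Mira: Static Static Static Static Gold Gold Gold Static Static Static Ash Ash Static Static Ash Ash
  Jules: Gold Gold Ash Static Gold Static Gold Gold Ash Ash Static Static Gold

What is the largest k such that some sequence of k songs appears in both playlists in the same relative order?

Taking Static (Mira #1, Jules #4); then Static (Mira #4, Jules #6); then Gold (Mira #6, Jules #7); then Gold (Mira #7, Jules #8); then Ash (Mira #11, Jules #9); then Ash (Mira #12, Jules #10); then Static (Mira #13, Jules #11); then Static (Mira #14, Jules #12) gives a common subsequence of length 8. dp[16][13] = 8 confirms this is the maximum.

8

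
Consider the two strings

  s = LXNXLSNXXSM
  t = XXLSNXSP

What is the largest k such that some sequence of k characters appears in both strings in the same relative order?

Taking X at s[2]=t[1], then X at s[4]=t[2], then L at s[5]=t[3], then S at s[6]=t[4], then N at s[7]=t[5], then X at s[9]=t[6], then S at s[10]=t[7] gives a common subsequence of length 7. Since dp[11][8] = 7, nothing longer is possible.

7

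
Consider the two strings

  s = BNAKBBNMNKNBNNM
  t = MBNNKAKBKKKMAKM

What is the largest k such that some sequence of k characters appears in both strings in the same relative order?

Match B (s #1, t #2); then N (s #2, t #4); then A (s #3, t #6); then K (s #4, t #7); then B (s #5, t #8); then M (s #8, t #12); then K (s #10, t #14); then M (s #15, t #15) — 8 characters in the same relative order in both. The LCS DP gives dp[15][15] = 8, so this is optimal.

8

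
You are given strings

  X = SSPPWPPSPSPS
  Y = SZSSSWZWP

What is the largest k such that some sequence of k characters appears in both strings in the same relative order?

Match S at X[1]=Y[1], then S at X[2]=Y[3], then S at X[8]=Y[4], then S at X[10]=Y[5], then P at X[11]=Y[9] — 5 characters in the same relative order in both. The LCS DP gives dp[12][9] = 5, so this is optimal.

5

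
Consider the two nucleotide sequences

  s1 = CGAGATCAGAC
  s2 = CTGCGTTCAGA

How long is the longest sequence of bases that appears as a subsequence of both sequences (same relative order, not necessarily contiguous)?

8

Let dp[i][j] be the LCS length of the first i bases of s1 and the first j bases of s2. dp[i][j] = dp[i-1][j-1]+1 when the i-th and j-th bases match, else max(dp[i-1][j], dp[i][j-1]).
    ·  C  T  G  C  G  T  T  C  A  G  A
 ·  0  0  0  0  0  0  0  0  0  0  0  0
 C  0  1  1  1  1  1  1  1  1  1  1  1
 G  0  1  1  2  2  2  2  2  2  2  2  2
 A  0  1  1  2  2  2  2  2  2  3  3  3
 G  0  1  1  2  2  3  3  3  3  3  4  4
 A  0  1  1  2  2  3  3  3  3  4  4  5
 T  0  1  2  2  2  3  4  4  4  4  4  5
 C  0  1  2  2  3  3  4  4  5  5  5  5
 A  0  1  2  2  3  3  4  4  5  6  6  6
 G  0  1  2  3  3  4  4  4  5  6  7  7
 A  0  1  2  3  3  4  4  4  5  6  7  8
 C  0  1  2  3  4  4  4  4  5  6  7  8
dp[11][11] = 8. One LCS (by backtracking along matches): CGGTCAGA.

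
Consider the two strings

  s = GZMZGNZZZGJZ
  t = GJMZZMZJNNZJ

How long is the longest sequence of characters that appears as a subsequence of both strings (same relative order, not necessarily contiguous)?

Let dp[i][j] be the LCS length of the first i characters of s and the first j characters of t. dp[i][j] = dp[i-1][j-1]+1 when the i-th and j-th characters match, else max(dp[i-1][j], dp[i][j-1]).
    ·  G  J  M  Z  Z  M  Z  J  N  N  Z  J
 ·  0  0  0  0  0  0  0  0  0  0  0  0  0
 G  0  1  1  1  1  1  1  1  1  1  1  1  1
 Z  0  1  1  1  2  2  2  2  2  2  2  2  2
 M  0  1  1  2  2  2  3  3  3  3  3  3  3
 Z  0  1  1  2  3  3  3  4  4  4  4  4  4
 G  0  1  1  2  3  3  3  4  4  4  4  4  4
 N  0  1  1  2  3  3  3  4  4  5  5  5  5
 Z  0  1  1  2  3  4  4  4  4  5  5  6  6
 Z  0  1  1  2  3  4  4  5  5  5  5  6  6
 Z  0  1  1  2  3  4  4  5  5  5  5  6  6
 G  0  1  1  2  3  4  4  5  5  5  5  6  6
 J  0  1  2  2  3  4  4  5  6  6  6  6  7
 Z  0  1  2  2  3  4  4  5  6  6  6  7  7
dp[12][12] = 7. One LCS (by backtracking along matches): GZMZNZJ.

7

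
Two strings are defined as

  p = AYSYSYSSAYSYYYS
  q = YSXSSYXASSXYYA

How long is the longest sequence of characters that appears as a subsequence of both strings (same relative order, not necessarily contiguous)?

Taking Y (p #2, q #1), S (p #3, q #4), S (p #5, q #5), Y (p #6, q #6), S (p #7, q #9), S (p #8, q #10), Y (p #10, q #12), Y (p #12, q #13) gives a common subsequence of length 8. Since dp[15][14] = 8, nothing longer is possible.

8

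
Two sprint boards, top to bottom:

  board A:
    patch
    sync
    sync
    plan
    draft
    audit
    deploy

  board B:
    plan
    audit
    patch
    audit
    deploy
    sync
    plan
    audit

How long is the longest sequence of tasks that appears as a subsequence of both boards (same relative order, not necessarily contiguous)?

One common subsequence of length 4: patch [1,3]; then sync [3,6]; then plan [4,7]; then audit [6,8], and the DP table's final entry dp[7][8] is also 4, so no common subsequence is longer.

4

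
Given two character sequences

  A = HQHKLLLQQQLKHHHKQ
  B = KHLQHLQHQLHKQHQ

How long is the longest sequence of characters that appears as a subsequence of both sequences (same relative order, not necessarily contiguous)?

Taking H (A #1, B #2), Q (A #2, B #4), H (A #3, B #5), L (A #7, B #6), Q (A #8, B #7), Q (A #10, B #9), L (A #11, B #10), K (A #12, B #12), H (A #15, B #14), Q (A #17, B #15) gives a common subsequence of length 10, and the DP table's final entry dp[17][15] is also 10, so no common subsequence is longer.

10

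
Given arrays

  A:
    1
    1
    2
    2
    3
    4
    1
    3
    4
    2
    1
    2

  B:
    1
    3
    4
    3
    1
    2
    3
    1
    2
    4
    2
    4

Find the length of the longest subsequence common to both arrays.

7

Let dp[i][j] be the LCS length of the first i values of A and the first j values of B. dp[i][j] = dp[i-1][j-1]+1 when the i-th and j-th values match, else max(dp[i-1][j], dp[i][j-1]).
    ·  1  3  4  3  1  2  3  1  2  4  2  4
 ·  0  0  0  0  0  0  0  0  0  0  0  0  0
 1  0  1  1  1  1  1  1  1  1  1  1  1  1
 1  0  1  1  1  1  2  2  2  2  2  2  2  2
 2  0  1  1  1  1  2  3  3  3  3  3  3  3
 2  0  1  1  1  1  2  3  3  3  4  4  4  4
 3  0  1  2  2  2  2  3  4  4  4  4  4  4
 4  0  1  2  3  3  3  3  4  4  4  5  5  5
 1  0  1  2  3  3  4  4  4  5  5  5  5  5
 3  0  1  2  3  4  4  4  5  5  5  5  5  5
 4  0  1  2  3  4  4  4  5  5  5  6  6  6
 2  0  1  2  3  4  4  5  5  5  6  6  7  7
 1  0  1  2  3  4  5  5  5  6  6  6  7  7
 2  0  1  2  3  4  5  6  6  6  7  7  7  7
dp[12][12] = 7. One LCS (by backtracking along matches): 1, 1, 2, 3, 1, 4, 2.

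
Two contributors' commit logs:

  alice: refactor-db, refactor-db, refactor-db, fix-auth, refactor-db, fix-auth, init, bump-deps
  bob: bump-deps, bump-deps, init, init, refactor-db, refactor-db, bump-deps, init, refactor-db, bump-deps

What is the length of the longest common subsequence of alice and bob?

4

One common subsequence of length 4: refactor-db [1,5], then refactor-db [2,6], then refactor-db [5,9], then bump-deps [8,10]. Since dp[8][10] = 4, nothing longer is possible.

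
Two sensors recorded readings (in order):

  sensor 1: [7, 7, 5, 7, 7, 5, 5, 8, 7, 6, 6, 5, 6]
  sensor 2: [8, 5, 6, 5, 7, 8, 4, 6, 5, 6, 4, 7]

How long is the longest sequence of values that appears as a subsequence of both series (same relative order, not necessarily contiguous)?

Match 5 at sensor 1[3]=sensor 2[4]; then 7 at sensor 1[5]=sensor 2[5]; then 8 at sensor 1[8]=sensor 2[6]; then 6 at sensor 1[11]=sensor 2[8]; then 5 at sensor 1[12]=sensor 2[9]; then 6 at sensor 1[13]=sensor 2[10] — 6 values in the same relative order in both. Since dp[13][12] = 6, nothing longer is possible.

6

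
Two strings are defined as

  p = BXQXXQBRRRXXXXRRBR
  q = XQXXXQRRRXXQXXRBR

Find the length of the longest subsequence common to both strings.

One common subsequence of length 15: X [2,1] → Q [3,2] → X [4,4] → X [5,5] → Q [6,6] → R [8,7] → R [9,8] → R [10,9] → X [11,10] → X [12,11] → X [13,13] → X [14,14] → R [16,15] → B [17,16] → R [18,17]. Since dp[18][17] = 15, nothing longer is possible.

15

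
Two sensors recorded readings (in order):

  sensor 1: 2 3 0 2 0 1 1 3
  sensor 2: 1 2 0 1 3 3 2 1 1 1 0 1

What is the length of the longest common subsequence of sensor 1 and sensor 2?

One common subsequence of length 5: 2 (sensor 1 #1, sensor 2 #2) → 3 (sensor 1 #2, sensor 2 #6) → 2 (sensor 1 #4, sensor 2 #7) → 0 (sensor 1 #5, sensor 2 #11) → 1 (sensor 1 #7, sensor 2 #12). Since dp[8][12] = 5, nothing longer is possible.

5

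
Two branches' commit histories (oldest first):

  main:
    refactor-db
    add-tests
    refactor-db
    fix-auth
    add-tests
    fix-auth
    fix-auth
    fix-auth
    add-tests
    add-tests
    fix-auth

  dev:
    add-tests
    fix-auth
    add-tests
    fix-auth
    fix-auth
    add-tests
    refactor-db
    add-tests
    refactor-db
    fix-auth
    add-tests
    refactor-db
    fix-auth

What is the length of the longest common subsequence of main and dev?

8

Pick add-tests (main #2, dev #1) → fix-auth (main #4, dev #2) → add-tests (main #5, dev #3) → fix-auth (main #6, dev #4) → fix-auth (main #7, dev #5) → fix-auth (main #8, dev #10) → add-tests (main #9, dev #11) → fix-auth (main #11, dev #13); all 8 commits appear in both, in order. dp[11][13] = 8 confirms this is the maximum.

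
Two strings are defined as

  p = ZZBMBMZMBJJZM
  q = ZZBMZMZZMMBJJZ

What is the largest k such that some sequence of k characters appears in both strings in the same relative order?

Pick Z [1,1], Z [2,2], B [3,3], M [4,4], M [6,6], Z [7,8], M [8,10], B [9,11], J [10,12], J [11,13], Z [12,14]; all 11 characters appear in both, in order. Since dp[13][14] = 11, nothing longer is possible.

11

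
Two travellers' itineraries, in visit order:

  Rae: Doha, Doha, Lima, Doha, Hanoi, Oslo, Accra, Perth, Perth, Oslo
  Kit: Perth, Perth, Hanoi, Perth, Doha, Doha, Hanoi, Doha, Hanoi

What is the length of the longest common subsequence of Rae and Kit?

One common subsequence of length 4: Doha at Rae[1]=Kit[5], then Doha at Rae[2]=Kit[6], then Doha at Rae[4]=Kit[8], then Hanoi at Rae[5]=Kit[9]. The LCS DP gives dp[10][9] = 4, so this is optimal.

4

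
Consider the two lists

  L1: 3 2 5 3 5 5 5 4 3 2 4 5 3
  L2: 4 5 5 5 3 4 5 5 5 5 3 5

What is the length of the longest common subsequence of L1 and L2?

Match 3 at L1[1]=L2[5], 5 at L1[3]=L2[7], 5 at L1[5]=L2[8], 5 at L1[6]=L2[9], 5 at L1[7]=L2[10], 3 at L1[9]=L2[11], 5 at L1[12]=L2[12] — 7 values in the same relative order in both. dp[13][12] = 7 confirms this is the maximum.

7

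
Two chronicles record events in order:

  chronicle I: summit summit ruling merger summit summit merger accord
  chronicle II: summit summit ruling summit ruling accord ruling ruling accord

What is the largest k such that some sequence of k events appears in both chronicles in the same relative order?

5

One common subsequence of length 5: summit (chronicle I #1, chronicle II #1) → summit (chronicle I #2, chronicle II #2) → ruling (chronicle I #3, chronicle II #3) → summit (chronicle I #5, chronicle II #4) → accord (chronicle I #8, chronicle II #9). The LCS DP gives dp[8][9] = 5, so this is optimal.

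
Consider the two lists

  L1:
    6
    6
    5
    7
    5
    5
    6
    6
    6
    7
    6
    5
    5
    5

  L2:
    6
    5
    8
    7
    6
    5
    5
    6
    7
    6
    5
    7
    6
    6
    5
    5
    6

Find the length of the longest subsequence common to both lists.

One common subsequence of length 11: 6 at L1[2]=L2[1], 5 at L1[3]=L2[2], 7 at L1[4]=L2[4], 5 at L1[5]=L2[6], 5 at L1[6]=L2[7], 6 at L1[7]=L2[8], 6 at L1[8]=L2[10], 6 at L1[9]=L2[13], 6 at L1[11]=L2[14], 5 at L1[12]=L2[15], 5 at L1[13]=L2[16]. dp[14][17] = 11 confirms this is the maximum.

11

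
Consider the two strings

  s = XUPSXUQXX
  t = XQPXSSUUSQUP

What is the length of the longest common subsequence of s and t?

One common subsequence of length 5: X at s[1]=t[1], P at s[3]=t[3], S at s[4]=t[6], U at s[6]=t[8], Q at s[7]=t[10]. The LCS DP gives dp[9][12] = 5, so this is optimal.

5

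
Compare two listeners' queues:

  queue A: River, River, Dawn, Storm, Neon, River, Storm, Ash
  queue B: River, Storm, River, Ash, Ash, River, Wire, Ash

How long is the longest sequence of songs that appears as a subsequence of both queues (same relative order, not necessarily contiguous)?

Taking River (queue A #1, queue B #1); then River (queue A #2, queue B #3); then River (queue A #6, queue B #6); then Ash (queue A #8, queue B #8) gives a common subsequence of length 4. dp[8][8] = 4 confirms this is the maximum.

4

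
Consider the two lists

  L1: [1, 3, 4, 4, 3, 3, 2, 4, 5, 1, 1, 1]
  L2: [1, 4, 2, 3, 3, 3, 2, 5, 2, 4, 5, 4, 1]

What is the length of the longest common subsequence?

8

One common subsequence of length 8: 1 at L1[1]=L2[1] → 3 at L1[2]=L2[4] → 3 at L1[5]=L2[5] → 3 at L1[6]=L2[6] → 2 at L1[7]=L2[9] → 4 at L1[8]=L2[10] → 5 at L1[9]=L2[11] → 1 at L1[12]=L2[13]. Since dp[12][13] = 8, nothing longer is possible.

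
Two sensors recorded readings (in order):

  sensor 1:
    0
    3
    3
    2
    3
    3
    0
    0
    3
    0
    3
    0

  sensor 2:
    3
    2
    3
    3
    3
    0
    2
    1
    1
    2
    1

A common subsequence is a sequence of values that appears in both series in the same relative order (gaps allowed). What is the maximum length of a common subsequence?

Let dp[i][j] be the LCS length of the first i values of sensor 1 and the first j values of sensor 2. dp[i][j] = dp[i-1][j-1]+1 when the i-th and j-th values match, else max(dp[i-1][j], dp[i][j-1]).
    ·  3  2  3  3  3  0  2  1  1  2  1
 ·  0  0  0  0  0  0  0  0  0  0  0  0
 0  0  0  0  0  0  0  1  1  1  1  1  1
 3  0  1  1  1  1  1  1  1  1  1  1  1
 3  0  1  1  2  2  2  2  2  2  2  2  2
 2  0  1  2  2  2  2  2  3  3  3  3  3
 3  0  1  2  3  3  3  3  3  3  3  3  3
 3  0  1  2  3  4  4  4  4  4  4  4  4
 0  0  1  2  3  4  4  5  5  5  5  5  5
 0  0  1  2  3  4  4  5  5  5  5  5  5
 3  0  1  2  3  4  5  5  5  5  5  5  5
 0  0  1  2  3  4  5  6  6  6  6  6  6
 3  0  1  2  3  4  5  6  6  6  6  6  6
 0  0  1  2  3  4  5  6  6  6  6  6  6
dp[12][11] = 6. One LCS (by backtracking along matches): 3, 2, 3, 3, 3, 0.

6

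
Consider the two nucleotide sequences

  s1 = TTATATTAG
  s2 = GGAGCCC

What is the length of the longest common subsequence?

2

Pick A (s1 #8, s2 #3) → G (s1 #9, s2 #4); all 2 bases appear in both, in order. dp[9][7] = 2 confirms this is the maximum.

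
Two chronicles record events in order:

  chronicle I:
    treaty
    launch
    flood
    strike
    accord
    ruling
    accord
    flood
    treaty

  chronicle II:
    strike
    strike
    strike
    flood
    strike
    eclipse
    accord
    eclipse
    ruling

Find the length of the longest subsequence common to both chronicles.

Pick flood (chronicle I #3, chronicle II #4), then strike (chronicle I #4, chronicle II #5), then accord (chronicle I #5, chronicle II #7), then ruling (chronicle I #6, chronicle II #9); all 4 events appear in both, in order. Since dp[9][9] = 4, nothing longer is possible.

4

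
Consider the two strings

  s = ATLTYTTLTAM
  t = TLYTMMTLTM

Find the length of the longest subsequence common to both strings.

Match T [2,1], then L [3,2], then Y [5,3], then T [6,4], then T [7,7], then L [8,8], then T [9,9], then M [11,10] — 8 characters in the same relative order in both, and the DP table's final entry dp[11][10] is also 8, so no common subsequence is longer.

8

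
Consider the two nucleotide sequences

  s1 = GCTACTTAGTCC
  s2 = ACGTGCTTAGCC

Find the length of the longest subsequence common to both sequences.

9

Pick G (s1 #1, s2 #3) → T (s1 #3, s2 #4) → C (s1 #5, s2 #6) → T (s1 #6, s2 #7) → T (s1 #7, s2 #8) → A (s1 #8, s2 #9) → G (s1 #9, s2 #10) → C (s1 #11, s2 #11) → C (s1 #12, s2 #12); all 9 bases appear in both, in order, and the DP table's final entry dp[12][12] is also 9, so no common subsequence is longer.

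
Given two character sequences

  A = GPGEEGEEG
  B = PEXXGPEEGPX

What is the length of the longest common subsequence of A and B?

6

Taking P (A #2, B #1) → E (A #4, B #2) → G (A #6, B #5) → E (A #7, B #7) → E (A #8, B #8) → G (A #9, B #9) gives a common subsequence of length 6, and the DP table's final entry dp[9][11] is also 6, so no common subsequence is longer.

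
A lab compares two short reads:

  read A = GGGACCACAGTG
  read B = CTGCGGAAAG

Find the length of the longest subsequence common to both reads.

7

Taking G at read A[1]=read B[3] → G at read A[2]=read B[5] → G at read A[3]=read B[6] → A at read A[4]=read B[7] → A at read A[7]=read B[8] → A at read A[9]=read B[9] → G at read A[12]=read B[10] gives a common subsequence of length 7. Since dp[12][10] = 7, nothing longer is possible.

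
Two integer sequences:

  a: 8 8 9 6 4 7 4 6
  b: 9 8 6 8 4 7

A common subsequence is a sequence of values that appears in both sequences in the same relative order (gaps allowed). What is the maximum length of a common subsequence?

4

Match 8 [1,2]; then 8 [2,4]; then 4 [5,5]; then 7 [6,6] — 4 values in the same relative order in both. The LCS DP gives dp[8][6] = 4, so this is optimal.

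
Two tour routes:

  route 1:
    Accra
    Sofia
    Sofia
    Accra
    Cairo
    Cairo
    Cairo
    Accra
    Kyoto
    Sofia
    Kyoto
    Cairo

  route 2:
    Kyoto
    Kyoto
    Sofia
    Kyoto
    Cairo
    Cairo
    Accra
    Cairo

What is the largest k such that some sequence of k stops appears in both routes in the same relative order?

Taking Sofia at route 1[2]=route 2[3]; then Cairo at route 1[6]=route 2[5]; then Cairo at route 1[7]=route 2[6]; then Accra at route 1[8]=route 2[7]; then Cairo at route 1[12]=route 2[8] gives a common subsequence of length 5. Since dp[12][8] = 5, nothing longer is possible.

5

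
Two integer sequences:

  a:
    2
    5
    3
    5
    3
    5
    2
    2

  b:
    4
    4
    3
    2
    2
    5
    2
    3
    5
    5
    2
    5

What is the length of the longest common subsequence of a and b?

6

Pick 2 at a[1]=b[5], 5 at a[2]=b[6], 3 at a[3]=b[8], 5 at a[4]=b[9], 5 at a[6]=b[10], 2 at a[7]=b[11]; all 6 values appear in both, in order, and the DP table's final entry dp[8][12] is also 6, so no common subsequence is longer.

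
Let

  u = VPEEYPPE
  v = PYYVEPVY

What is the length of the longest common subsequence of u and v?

3

Taking V (u #1, v #4), then P (u #2, v #6), then Y (u #5, v #8) gives a common subsequence of length 3. dp[8][8] = 3 confirms this is the maximum.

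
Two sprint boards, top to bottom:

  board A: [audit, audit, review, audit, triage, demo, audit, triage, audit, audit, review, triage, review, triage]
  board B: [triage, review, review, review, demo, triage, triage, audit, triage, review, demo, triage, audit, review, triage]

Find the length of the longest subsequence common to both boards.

8

Pick review (board A #3, board B #4), then audit (board A #4, board B #8), then triage (board A #5, board B #9), then demo (board A #6, board B #11), then triage (board A #8, board B #12), then audit (board A #10, board B #13), then review (board A #13, board B #14), then triage (board A #14, board B #15); all 8 tasks appear in both, in order. dp[14][15] = 8 confirms this is the maximum.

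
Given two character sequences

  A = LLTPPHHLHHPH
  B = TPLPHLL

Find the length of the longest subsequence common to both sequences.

Let dp[i][j] be the LCS length of the first i characters of A and the first j characters of B. dp[i][j] = dp[i-1][j-1]+1 when the i-th and j-th characters match, else max(dp[i-1][j], dp[i][j-1]).
    ·  T  P  L  P  H  L  L
 ·  0  0  0  0  0  0  0  0
 L  0  0  0  1  1  1  1  1
 L  0  0  0  1  1  1  2  2
 T  0  1  1  1  1  1  2  2
 P  0  1  2  2  2  2  2  2
 P  0  1  2  2  3  3  3  3
 H  0  1  2  2  3  4  4  4
 H  0  1  2  2  3  4  4  4
 L  0  1  2  3  3  4  5  5
 H  0  1  2  3  3  4  5  5
 H  0  1  2  3  3  4  5  5
 P  0  1  2  3  4  4  5  5
 H  0  1  2  3  4  5  5  5
dp[12][7] = 5. One LCS (by backtracking along matches): TPPHL.

5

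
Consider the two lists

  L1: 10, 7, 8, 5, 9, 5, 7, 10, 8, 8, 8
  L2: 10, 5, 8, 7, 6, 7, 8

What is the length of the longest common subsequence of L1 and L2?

4

Let dp[i][j] be the LCS length of the first i values of L1 and the first j values of L2. dp[i][j] = dp[i-1][j-1]+1 when the i-th and j-th values match, else max(dp[i-1][j], dp[i][j-1]).
    · 10  5  8  7  6  7  8
 ·  0  0  0  0  0  0  0  0
10  0  1  1  1  1  1  1  1
 7  0  1  1  1  2  2  2  2
 8  0  1  1  2  2  2  2  3
 5  0  1  2  2  2  2  2  3
 9  0  1  2  2  2  2  2  3
 5  0  1  2  2  2  2  2  3
 7  0  1  2  2  3  3  3  3
10  0  1  2  2  3  3  3  3
 8  0  1  2  3  3  3  3  4
 8  0  1  2  3  3  3  3  4
 8  0  1  2  3  3  3  3  4
dp[11][7] = 4. One LCS (by backtracking along matches): 10, 7, 7, 8.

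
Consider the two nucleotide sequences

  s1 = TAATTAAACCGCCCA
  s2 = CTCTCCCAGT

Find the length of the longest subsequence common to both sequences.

Match T at s1[1]=s2[2] → T at s1[5]=s2[4] → C at s1[12]=s2[5] → C at s1[13]=s2[6] → C at s1[14]=s2[7] → A at s1[15]=s2[8] — 6 bases in the same relative order in both. Since dp[15][10] = 6, nothing longer is possible.

6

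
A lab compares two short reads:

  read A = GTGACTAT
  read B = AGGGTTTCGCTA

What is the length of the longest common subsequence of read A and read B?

6

Pick G [1,4], T [2,7], G [3,9], C [5,10], T [6,11], A [7,12]; all 6 bases appear in both, in order. Since dp[8][12] = 6, nothing longer is possible.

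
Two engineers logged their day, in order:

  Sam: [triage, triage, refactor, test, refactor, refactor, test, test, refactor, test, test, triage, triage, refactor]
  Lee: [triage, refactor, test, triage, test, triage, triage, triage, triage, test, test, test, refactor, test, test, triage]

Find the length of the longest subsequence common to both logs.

9

Match triage at Sam[1]=Lee[8] → triage at Sam[2]=Lee[9] → test at Sam[4]=Lee[10] → test at Sam[7]=Lee[11] → test at Sam[8]=Lee[12] → refactor at Sam[9]=Lee[13] → test at Sam[10]=Lee[14] → test at Sam[11]=Lee[15] → triage at Sam[13]=Lee[16] — 9 tasks in the same relative order in both, and the DP table's final entry dp[14][16] is also 9, so no common subsequence is longer.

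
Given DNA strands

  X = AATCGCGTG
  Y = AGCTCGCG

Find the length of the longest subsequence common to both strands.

One common subsequence of length 6: A [1,1] → T [3,4] → C [4,5] → G [5,6] → C [6,7] → G [9,8], and the DP table's final entry dp[9][8] is also 6, so no common subsequence is longer.

6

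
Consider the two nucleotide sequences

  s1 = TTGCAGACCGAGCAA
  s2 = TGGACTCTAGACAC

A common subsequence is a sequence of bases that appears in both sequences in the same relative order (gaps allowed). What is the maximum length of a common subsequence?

Taking T [2,1], G [3,2], G [6,3], A [7,4], C [8,5], C [9,7], G [10,10], A [11,11], C [13,12], A [14,13] gives a common subsequence of length 10. dp[15][14] = 10 confirms this is the maximum.

10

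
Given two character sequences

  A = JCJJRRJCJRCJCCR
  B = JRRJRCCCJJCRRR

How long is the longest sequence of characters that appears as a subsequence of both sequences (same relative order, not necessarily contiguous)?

Match J at A[4]=B[1] → R at A[5]=B[2] → R at A[6]=B[3] → J at A[7]=B[4] → C at A[8]=B[8] → J at A[9]=B[9] → J at A[12]=B[10] → C at A[13]=B[11] → R at A[15]=B[14] — 9 characters in the same relative order in both. Since dp[15][14] = 9, nothing longer is possible.

9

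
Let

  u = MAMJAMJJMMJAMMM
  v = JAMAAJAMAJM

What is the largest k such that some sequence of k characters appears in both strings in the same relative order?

7

Pick M (u #1, v #3), then A (u #2, v #5), then J (u #4, v #6), then A (u #5, v #7), then M (u #6, v #8), then J (u #11, v #10), then M (u #15, v #11); all 7 characters appear in both, in order. Since dp[15][11] = 7, nothing longer is possible.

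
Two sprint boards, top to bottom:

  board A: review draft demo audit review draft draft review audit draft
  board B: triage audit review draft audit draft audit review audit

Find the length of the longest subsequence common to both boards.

6

Match review (board A #1, board B #3), draft (board A #2, board B #4), audit (board A #4, board B #5), draft (board A #6, board B #6), review (board A #8, board B #8), audit (board A #9, board B #9) — 6 tasks in the same relative order in both, and the DP table's final entry dp[10][9] is also 6, so no common subsequence is longer.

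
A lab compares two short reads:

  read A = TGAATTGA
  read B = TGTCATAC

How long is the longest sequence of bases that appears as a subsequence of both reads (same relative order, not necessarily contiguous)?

Pick T [1,1]; then G [2,2]; then A [4,5]; then T [6,6]; then A [8,7]; all 5 bases appear in both, in order. The LCS DP gives dp[8][8] = 5, so this is optimal.

5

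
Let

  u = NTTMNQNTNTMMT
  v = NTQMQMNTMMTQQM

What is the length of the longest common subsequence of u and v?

Taking N at u[1]=v[1] → T at u[2]=v[2] → M at u[4]=v[4] → Q at u[6]=v[5] → N at u[9]=v[7] → T at u[10]=v[8] → M at u[11]=v[9] → M at u[12]=v[10] → T at u[13]=v[11] gives a common subsequence of length 9. Since dp[13][14] = 9, nothing longer is possible.

9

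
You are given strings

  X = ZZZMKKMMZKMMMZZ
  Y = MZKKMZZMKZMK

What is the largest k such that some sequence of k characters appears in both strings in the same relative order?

One common subsequence of length 7: Z (X #1, Y #2); then Z (X #2, Y #6); then Z (X #3, Y #7); then M (X #4, Y #8); then K (X #5, Y #9); then M (X #8, Y #11); then K (X #10, Y #12). The LCS DP gives dp[15][12] = 7, so this is optimal.

7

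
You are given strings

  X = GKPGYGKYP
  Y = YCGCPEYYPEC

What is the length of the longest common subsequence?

5

Let dp[i][j] be the LCS length of the first i characters of X and the first j characters of Y. dp[i][j] = dp[i-1][j-1]+1 when the i-th and j-th characters match, else max(dp[i-1][j], dp[i][j-1]).
    ·  Y  C  G  C  P  E  Y  Y  P  E  C
 ·  0  0  0  0  0  0  0  0  0  0  0  0
 G  0  0  0  1  1  1  1  1  1  1  1  1
 K  0  0  0  1  1  1  1  1  1  1  1  1
 P  0  0  0  1  1  2  2  2  2  2  2  2
 G  0  0  0  1  1  2  2  2  2  2  2  2
 Y  0  1  1  1  1  2  2  3  3  3  3  3
 G  0  1  1  2  2  2  2  3  3  3  3  3
 K  0  1  1  2  2  2  2  3  3  3  3  3
 Y  0  1  1  2  2  2  2  3  4  4  4  4
 P  0  1  1  2  2  3  3  3  4  5  5  5
dp[9][11] = 5. One LCS (by backtracking along matches): GPYYP.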